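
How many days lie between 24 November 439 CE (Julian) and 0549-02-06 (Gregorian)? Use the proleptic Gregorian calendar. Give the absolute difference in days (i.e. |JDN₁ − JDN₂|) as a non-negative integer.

First date → JDN 1881730; second date → JDN 1921615.
The interval is |1881730 − 1921615| = 39885 days.

39885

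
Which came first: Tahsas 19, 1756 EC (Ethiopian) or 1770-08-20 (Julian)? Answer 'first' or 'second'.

first

Converting both to JDN: 2365343 vs 2367782; the smaller is the first.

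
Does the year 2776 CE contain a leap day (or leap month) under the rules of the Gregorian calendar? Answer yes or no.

yes

2776 is divisible by 4 and not by 100, so it is a leap year.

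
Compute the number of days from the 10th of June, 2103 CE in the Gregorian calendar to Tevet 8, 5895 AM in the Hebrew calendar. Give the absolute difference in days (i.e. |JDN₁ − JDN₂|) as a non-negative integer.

11520

First date → JDN 2489325; second date → JDN 2500845.
The interval is |2489325 − 2500845| = 11520 days.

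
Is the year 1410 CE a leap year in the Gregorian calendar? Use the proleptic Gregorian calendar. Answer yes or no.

1410 is not divisible by 4, so it is a common year.

no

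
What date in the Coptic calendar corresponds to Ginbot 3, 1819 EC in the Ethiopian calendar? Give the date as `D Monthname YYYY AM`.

3 Pashons 1543 AM

Julian Day Number of the source date = 2388487.
Converting JDN 2388487 to the Coptic calendar gives 3 Pashons 1543 AM.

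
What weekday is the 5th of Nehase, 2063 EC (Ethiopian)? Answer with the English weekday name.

Tuesday

In the Gregorian calendar this is 11 August 2071 (JDN 2477700).
JDN 2477700 mod 7 = 1, and JDN 0 was a Monday, so this is a Tuesday.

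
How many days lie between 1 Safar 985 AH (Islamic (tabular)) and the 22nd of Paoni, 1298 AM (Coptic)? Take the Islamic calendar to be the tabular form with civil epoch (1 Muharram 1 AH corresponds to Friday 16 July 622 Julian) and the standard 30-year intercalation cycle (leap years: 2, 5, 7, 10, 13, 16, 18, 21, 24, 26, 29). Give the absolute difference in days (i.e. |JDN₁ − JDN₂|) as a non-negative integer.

First date → JDN 2297167; second date → JDN 2299050.
The interval is |2297167 − 2299050| = 1883 days.

1883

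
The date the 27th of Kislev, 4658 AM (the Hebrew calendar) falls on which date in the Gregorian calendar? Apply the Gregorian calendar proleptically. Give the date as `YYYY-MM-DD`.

0897-11-30

Both dates share Julian Day Number 2049017; in the Gregorian calendar that is 30 November 897 CE.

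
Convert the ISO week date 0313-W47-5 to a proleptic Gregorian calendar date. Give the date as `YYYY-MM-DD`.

0313-11-21

ISO week 1 of 313 is the week containing the first Thursday of 313.
Week 47, day 5 (Friday) lands on 0313-11-21.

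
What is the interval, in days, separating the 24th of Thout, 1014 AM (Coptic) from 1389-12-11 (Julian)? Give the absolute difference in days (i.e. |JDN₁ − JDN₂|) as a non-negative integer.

First date → JDN 2195051; second date → JDN 2228735.
The interval is |2195051 − 2228735| = 33684 days.

33684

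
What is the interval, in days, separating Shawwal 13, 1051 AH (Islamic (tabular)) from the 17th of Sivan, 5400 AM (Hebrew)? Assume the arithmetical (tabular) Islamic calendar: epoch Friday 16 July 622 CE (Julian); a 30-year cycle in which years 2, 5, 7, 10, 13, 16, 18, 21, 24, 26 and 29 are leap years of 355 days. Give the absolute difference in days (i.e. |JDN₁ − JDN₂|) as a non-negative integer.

First date → JDN 2320803; second date → JDN 2320216.
The interval is |2320803 − 2320216| = 587 days.

587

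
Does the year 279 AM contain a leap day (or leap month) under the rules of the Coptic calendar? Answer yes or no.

279 mod 4 = 3; in the Coptic calendar a year is leap when year mod 4 = 3, so it is a leap year.

yes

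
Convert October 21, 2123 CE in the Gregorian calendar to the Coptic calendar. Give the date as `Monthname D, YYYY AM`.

Paopi 9, 1840 AM

Julian Day Number of the source date = 2496763.
Converting JDN 2496763 to the Coptic calendar gives 9 Paopi 1840 AM.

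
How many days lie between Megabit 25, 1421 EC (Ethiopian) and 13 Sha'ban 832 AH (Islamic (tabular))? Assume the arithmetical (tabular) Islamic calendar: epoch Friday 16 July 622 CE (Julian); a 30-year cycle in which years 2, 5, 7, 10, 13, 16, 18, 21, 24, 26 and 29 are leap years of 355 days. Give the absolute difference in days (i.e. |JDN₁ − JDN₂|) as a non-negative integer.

58

First date → JDN 2243080; second date → JDN 2243138.
The interval is |2243080 − 2243138| = 58 days.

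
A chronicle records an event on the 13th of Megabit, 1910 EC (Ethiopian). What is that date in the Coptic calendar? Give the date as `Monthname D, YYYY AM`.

The source date corresponds to 22 March 1918 in the Gregorian calendar (JDN 2421675).
That day falls on 13 Paremhat 1634 AM in the Coptic calendar.

Paremhat 13, 1634 AM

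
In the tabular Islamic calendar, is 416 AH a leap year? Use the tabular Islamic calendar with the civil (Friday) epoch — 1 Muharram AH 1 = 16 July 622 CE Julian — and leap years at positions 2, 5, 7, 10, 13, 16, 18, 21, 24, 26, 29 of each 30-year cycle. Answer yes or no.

Year 416 AH is year 26 of its 30-year cycle; leap positions are 2, 5, 7, 10, 13, 16, 18, 21, 24, 26, 29, so it is a leap year (355 days).

yes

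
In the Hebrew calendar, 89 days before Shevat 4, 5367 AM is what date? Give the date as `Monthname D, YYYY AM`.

The starting date is JDN 2308036; 2308036 − 89 = 2307947.
JDN 2307947 corresponds to Cheshvan 4, 5367 AM.

Cheshvan 4, 5367 AM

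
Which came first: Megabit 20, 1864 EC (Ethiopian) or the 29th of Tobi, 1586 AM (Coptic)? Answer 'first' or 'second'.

Converting both to JDN: 2404881 vs 2404099; the smaller is the second.

second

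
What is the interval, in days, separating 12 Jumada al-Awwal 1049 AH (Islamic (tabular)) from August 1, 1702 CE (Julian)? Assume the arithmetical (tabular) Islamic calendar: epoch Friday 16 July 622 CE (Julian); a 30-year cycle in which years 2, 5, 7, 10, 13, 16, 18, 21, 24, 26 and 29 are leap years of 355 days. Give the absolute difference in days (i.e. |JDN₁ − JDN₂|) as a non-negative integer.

22981

JDN of the first date = 2319945.
JDN of the second date = 2342926.
|2342926 − 2319945| = 22981.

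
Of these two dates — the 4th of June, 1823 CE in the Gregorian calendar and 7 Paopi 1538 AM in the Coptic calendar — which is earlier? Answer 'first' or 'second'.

First date → JDN 2387051; second date → JDN 2386455.
JDN 2386455 < JDN 2387051, so the second date is earlier.

second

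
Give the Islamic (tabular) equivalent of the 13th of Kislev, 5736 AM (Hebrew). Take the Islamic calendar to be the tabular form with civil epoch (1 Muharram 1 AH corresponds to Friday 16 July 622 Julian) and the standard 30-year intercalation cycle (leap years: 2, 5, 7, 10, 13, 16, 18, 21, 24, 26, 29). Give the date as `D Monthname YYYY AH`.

Julian Day Number of the source date = 2442734.
Converting JDN 2442734 to the tabular Islamic calendar gives 13 Dhu al-Qa'dah 1395 AH.

13 Dhu al-Qa'dah 1395 AH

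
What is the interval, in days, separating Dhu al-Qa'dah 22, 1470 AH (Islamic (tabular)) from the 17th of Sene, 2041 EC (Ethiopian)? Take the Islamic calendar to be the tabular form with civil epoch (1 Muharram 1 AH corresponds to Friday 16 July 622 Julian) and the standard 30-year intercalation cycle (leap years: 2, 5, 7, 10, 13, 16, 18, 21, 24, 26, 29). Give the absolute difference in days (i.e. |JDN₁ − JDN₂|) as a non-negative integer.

296

JDN of the first date = 2469321.
JDN of the second date = 2469617.
|2469617 − 2469321| = 296.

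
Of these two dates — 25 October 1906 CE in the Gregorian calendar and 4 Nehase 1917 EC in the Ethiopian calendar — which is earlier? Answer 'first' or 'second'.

The two dates have Julian Day Numbers 2417509 and 2424373 respectively.
Since 2417509 < 2424373, the first date comes first.

first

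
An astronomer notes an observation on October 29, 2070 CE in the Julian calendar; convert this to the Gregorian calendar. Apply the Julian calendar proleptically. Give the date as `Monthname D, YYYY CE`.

At this point the Julian calendar is 13 days behind the Gregorian.
29 October 2070 Julian + 13 days → 11 November 2070 Gregorian.

November 11, 2070 CE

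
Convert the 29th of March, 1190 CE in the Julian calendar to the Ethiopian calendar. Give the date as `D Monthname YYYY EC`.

3 Miyazya 1182 EC

Julian Day Number of the source date = 2155793.
Converting JDN 2155793 to the Ethiopian calendar gives 3 Miyazya 1182 EC.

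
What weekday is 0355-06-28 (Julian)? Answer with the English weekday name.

In the proleptic Gregorian calendar this is 29 June 355 (JDN 1850900).
JDN 1850900 mod 7 = 2, and JDN 0 was a Monday, so this is a Wednesday.

Wednesday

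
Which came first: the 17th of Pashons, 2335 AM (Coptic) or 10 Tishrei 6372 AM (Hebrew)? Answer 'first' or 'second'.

First date → JDN 2677779; second date → JDN 2674989.
JDN 2674989 < JDN 2677779, so the second date is earlier.

second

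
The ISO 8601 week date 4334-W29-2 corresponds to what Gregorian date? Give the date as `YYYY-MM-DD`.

ISO week 1 of 4334 is the week containing the first Thursday of 4334.
Week 29, day 2 (Tuesday) lands on 4334-07-17.

4334-07-17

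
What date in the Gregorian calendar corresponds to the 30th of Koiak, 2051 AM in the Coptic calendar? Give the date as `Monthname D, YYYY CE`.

January 11, 2335 CE

Both dates share Julian Day Number 2573911; in the Gregorian calendar that is 11 January 2335 CE.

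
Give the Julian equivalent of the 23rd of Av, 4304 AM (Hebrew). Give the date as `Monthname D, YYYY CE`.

Julian Day Number of the source date = 1919963.
Converting JDN 1919963 to the Julian calendar gives 28 July 544 CE.

July 28, 544 CE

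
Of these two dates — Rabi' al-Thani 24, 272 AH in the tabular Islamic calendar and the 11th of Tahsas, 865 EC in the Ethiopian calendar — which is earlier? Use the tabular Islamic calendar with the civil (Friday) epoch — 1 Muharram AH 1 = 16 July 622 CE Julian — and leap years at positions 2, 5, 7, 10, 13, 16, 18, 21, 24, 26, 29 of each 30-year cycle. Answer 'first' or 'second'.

second

The two dates have Julian Day Numbers 2044585 and 2039897 respectively.
Since 2039897 < 2044585, the second date comes first.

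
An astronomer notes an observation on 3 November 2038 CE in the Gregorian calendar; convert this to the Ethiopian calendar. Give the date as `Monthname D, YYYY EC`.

Tikimt 24, 2031 EC

Julian Day Number of the source date = 2465731.
Converting JDN 2465731 to the Ethiopian calendar gives 24 Tikimt 2031 EC.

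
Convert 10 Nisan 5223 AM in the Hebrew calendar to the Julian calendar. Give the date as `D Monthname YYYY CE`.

31 March 1463 CE

The source date corresponds to 9 April 1463 in the proleptic Gregorian calendar (JDN 2255508).
That day falls on 31 March 1463 CE in the Julian calendar.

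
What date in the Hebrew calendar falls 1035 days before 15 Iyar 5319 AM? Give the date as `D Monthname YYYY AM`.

JDN of 15 Iyar 5319 AM = 2290594.
2290594 − 1035 = 2289559.
JDN 2289559 in the Hebrew calendar is 13 Tammuz 5316 AM.

13 Tammuz 5316 AM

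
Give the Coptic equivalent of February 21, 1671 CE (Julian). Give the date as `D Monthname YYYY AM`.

27 Meshir 1387 AM

Both dates share Julian Day Number 2331442; in the Coptic calendar that is 27 Meshir 1387 AM.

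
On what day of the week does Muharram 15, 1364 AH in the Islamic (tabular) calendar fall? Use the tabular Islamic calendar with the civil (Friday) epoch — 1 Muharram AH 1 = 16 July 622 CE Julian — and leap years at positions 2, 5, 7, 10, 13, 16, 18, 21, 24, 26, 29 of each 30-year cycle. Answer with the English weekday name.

In the Gregorian calendar this is 31 December 1944 (JDN 2431456).
JDN 2431456 mod 7 = 6, and JDN 0 was a Monday, so this is a Sunday.

Sunday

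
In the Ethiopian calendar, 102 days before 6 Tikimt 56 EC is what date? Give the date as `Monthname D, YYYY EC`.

The starting date is JDN 1744345; 1744345 − 102 = 1744243.
JDN 1744243 corresponds to Sene 30, 55 EC.

Sene 30, 55 EC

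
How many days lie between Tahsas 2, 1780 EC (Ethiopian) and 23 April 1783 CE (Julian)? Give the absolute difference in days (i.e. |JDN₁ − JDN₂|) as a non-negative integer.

First date → JDN 2374092; second date → JDN 2372411.
The interval is |2374092 − 2372411| = 1681 days.

1681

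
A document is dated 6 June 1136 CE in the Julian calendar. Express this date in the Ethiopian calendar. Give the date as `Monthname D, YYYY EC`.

The source date corresponds to 13 June 1136 in the proleptic Gregorian calendar (JDN 2136139).
That day falls on 12 Sene 1128 EC in the Ethiopian calendar.

Sene 12, 1128 EC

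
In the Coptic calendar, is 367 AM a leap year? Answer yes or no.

367 mod 4 = 3; in the Coptic calendar a year is leap when year mod 4 = 3, so it is a leap year.

yes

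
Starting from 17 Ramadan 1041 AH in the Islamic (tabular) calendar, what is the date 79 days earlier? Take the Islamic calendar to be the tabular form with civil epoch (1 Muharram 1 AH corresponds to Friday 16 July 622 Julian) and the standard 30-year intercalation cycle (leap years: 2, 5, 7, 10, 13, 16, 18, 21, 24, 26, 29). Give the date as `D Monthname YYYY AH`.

26 Jumada al-Thani 1041 AH

Counting 79 days back from JDN 2317233 reaches JDN 2317154, which is 26 Jumada al-Thani 1041 AH.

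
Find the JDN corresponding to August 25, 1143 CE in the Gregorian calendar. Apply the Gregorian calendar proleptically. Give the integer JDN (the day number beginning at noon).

JDN 2400001 is 17 November 1858 CE (Gregorian), MJD 0; the target day is −261233 days from there, so JDN = 2138768.

2138768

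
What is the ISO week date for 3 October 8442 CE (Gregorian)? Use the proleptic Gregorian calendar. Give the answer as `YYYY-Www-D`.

8442-W40-5

The weekday is Friday (ISO weekday 5).
That Friday belongs to ISO week 40 of ISO year 8442.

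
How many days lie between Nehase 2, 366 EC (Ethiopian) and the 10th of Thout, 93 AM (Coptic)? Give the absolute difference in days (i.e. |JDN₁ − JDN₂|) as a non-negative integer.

774

First date → JDN 1857868; second date → JDN 1858642.
The interval is |1857868 − 1858642| = 774 days.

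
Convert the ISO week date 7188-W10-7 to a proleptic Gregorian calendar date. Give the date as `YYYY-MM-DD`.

7188-03-13

ISO week 1 of 7188 is the week containing the first Thursday of 7188.
Week 10, day 7 (Sunday) lands on 7188-03-13.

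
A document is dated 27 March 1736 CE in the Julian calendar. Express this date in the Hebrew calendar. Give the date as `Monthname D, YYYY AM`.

Julian Day Number of the source date = 2355218.
Converting JDN 2355218 to the Hebrew calendar gives 26 Nisan 5496 AM.

Nisan 26, 5496 AM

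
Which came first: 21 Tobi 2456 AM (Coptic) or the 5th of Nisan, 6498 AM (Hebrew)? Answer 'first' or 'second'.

Converting both to JDN: 2721859 vs 2721199; the smaller is the second.

second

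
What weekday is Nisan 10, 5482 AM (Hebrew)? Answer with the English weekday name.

Saturday

In the Gregorian calendar this is 28 March 1722 (JDN 2350094).
JDN 2350094 mod 7 = 5, and JDN 0 was a Monday, so this is a Saturday.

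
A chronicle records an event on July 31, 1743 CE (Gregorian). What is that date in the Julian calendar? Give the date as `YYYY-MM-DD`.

The Julian–Gregorian offset here is 11 days (Julian trailing).
31 July 1743 Gregorian − 11 days → 20 July 1743 Julian.

1743-07-20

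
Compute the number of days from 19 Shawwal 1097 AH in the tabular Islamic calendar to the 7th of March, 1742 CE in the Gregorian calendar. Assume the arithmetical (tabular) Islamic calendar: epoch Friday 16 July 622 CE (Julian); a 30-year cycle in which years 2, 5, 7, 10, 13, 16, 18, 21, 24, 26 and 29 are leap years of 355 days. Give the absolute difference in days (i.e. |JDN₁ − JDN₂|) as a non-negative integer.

First date → JDN 2337110; second date → JDN 2357378.
The interval is |2337110 − 2357378| = 20268 days.

20268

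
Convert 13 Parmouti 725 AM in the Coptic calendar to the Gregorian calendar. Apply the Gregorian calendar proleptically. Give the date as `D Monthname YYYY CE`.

Both dates share Julian Day Number 2089693; in the Gregorian calendar that is 14 April 1009 CE.

14 April 1009 CE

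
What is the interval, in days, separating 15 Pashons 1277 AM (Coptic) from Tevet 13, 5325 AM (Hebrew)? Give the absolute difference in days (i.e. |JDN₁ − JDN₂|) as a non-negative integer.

1317

JDN of the first date = 2291343.
JDN of the second date = 2292660.
|2292660 − 2291343| = 1317.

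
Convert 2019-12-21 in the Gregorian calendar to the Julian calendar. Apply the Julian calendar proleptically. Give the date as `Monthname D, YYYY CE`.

At this point the Julian calendar is 13 days behind the Gregorian.
21 December 2019 Gregorian − 13 days → 8 December 2019 Julian.

December 8, 2019 CE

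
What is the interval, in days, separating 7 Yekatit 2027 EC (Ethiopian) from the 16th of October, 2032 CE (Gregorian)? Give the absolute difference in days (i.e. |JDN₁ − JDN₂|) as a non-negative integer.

JDN of the first date = 2464373.
JDN of the second date = 2463522.
|2463522 − 2464373| = 851.

851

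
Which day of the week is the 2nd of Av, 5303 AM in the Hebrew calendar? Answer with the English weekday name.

Tuesday

Equivalently 13 July 1543 Gregorian, JDN 2284822.
JDN 2284822 mod 7 = 1, and JDN 0 was a Monday, so this is a Tuesday.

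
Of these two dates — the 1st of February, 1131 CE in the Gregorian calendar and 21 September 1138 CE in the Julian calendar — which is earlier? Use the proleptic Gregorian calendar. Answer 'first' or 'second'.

First date → JDN 2134180; second date → JDN 2136976.
JDN 2134180 < JDN 2136976, so the first date is earlier.

first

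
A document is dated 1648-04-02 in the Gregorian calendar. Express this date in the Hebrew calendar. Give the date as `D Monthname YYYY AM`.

Both dates share Julian Day Number 2323072; in the Hebrew calendar that is 10 Nisan 5408 AM.

10 Nisan 5408 AM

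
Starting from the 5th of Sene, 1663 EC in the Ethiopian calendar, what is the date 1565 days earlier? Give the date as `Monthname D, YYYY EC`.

JDN of the 5th of Sene, 1663 EC = 2331540.
2331540 − 1565 = 2329975.
JDN 2329975 in the Ethiopian calendar is Yekatit 21, 1659 EC.

Yekatit 21, 1659 EC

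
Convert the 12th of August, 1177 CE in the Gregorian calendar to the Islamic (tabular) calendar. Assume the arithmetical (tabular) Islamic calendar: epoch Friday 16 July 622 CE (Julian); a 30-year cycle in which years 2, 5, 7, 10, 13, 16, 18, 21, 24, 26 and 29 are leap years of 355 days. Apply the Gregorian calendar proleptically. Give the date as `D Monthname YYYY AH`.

Both dates share Julian Day Number 2151174; in the tabular Islamic calendar that is 7 Safar 573 AH.

7 Safar 573 AH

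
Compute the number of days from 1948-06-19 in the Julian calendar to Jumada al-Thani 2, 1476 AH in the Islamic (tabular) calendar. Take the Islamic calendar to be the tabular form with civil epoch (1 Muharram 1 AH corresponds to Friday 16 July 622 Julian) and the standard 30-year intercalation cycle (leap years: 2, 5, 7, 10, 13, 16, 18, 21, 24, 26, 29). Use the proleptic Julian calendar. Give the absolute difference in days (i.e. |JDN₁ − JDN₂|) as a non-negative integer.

38545

JDN of the first date = 2432735.
JDN of the second date = 2471280.
|2471280 − 2432735| = 38545.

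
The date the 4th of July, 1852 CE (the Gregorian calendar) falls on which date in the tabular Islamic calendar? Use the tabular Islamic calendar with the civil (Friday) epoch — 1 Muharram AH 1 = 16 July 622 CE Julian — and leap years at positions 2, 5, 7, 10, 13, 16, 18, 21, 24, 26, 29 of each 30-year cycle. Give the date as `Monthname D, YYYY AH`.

Both dates share Julian Day Number 2397674; in the tabular Islamic calendar that is 16 Ramadan 1268 AH.

Ramadan 16, 1268 AH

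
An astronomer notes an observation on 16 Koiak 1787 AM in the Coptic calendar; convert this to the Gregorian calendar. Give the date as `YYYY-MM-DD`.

Julian Day Number of the source date = 2477471.
Converting JDN 2477471 to the Gregorian calendar gives 25 December 2070 CE.

2070-12-25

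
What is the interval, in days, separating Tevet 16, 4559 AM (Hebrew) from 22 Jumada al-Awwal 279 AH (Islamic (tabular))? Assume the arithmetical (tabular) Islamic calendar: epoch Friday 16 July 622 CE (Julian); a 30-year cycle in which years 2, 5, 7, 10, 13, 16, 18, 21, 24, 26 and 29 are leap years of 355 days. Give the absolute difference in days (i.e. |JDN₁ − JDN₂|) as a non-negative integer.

JDN of the first date = 2012890.
JDN of the second date = 2047093.
|2047093 − 2012890| = 34203.

34203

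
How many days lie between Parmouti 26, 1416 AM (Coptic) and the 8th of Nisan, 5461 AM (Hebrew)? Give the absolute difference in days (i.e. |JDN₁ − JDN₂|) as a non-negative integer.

349

First date → JDN 2342094; second date → JDN 2342443.
The interval is |2342094 − 2342443| = 349 days.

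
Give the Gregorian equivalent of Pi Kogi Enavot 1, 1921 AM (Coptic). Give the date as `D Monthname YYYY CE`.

8 September 2205 CE

Both dates share Julian Day Number 2526670; in the Gregorian calendar that is 8 September 2205 CE.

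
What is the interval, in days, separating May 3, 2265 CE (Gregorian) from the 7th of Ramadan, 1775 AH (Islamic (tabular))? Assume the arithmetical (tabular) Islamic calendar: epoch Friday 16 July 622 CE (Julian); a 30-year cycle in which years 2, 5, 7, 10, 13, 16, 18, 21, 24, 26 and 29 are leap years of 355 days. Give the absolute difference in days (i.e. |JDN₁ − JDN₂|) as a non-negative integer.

JDN of the first date = 2548457.
JDN of the second date = 2577328.
|2577328 − 2548457| = 28871.

28871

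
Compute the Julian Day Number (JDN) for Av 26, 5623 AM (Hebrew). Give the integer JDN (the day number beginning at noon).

2401729

In the Gregorian calendar the same day is 11 August 1863.
JDN 2451545 is 1 January 2000 CE (Gregorian); the target day is −49816 days from there, so JDN = 2401729.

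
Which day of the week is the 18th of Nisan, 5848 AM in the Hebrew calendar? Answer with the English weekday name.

This is JDN 2483786 (9 April 2088 Gregorian).
2483786 ≡ 4 (mod 7); counting from Monday = 0 gives Friday.

Friday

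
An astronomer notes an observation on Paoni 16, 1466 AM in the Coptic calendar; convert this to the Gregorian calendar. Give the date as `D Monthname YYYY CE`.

Both dates share Julian Day Number 2360406; in the Gregorian calendar that is 21 June 1750 CE.

21 June 1750 CE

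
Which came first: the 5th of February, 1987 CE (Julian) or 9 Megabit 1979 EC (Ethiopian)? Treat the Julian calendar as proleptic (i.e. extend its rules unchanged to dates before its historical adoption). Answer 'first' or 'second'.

Converting both to JDN: 2446845 vs 2446873; the smaller is the first.

first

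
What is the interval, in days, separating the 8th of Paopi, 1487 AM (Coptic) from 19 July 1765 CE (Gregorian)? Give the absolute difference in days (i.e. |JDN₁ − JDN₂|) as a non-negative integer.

First date → JDN 2367828; second date → JDN 2365913.
The interval is |2367828 − 2365913| = 1915 days.

1915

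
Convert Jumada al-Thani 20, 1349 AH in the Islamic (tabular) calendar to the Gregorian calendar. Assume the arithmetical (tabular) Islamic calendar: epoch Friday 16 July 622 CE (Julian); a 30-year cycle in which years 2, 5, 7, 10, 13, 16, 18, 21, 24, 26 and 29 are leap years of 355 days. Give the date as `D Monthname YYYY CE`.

12 November 1930 CE

Julian Day Number of the source date = 2426293.
Converting JDN 2426293 to the Gregorian calendar gives 12 November 1930 CE.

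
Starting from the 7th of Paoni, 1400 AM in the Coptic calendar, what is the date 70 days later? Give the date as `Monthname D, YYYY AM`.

Mesori 17, 1400 AM

JDN of the 7th of Paoni, 1400 AM = 2336291.
2336291 + 70 = 2336361.
JDN 2336361 in the Coptic calendar is Mesori 17, 1400 AM.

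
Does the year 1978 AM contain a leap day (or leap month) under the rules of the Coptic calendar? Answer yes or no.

1978 mod 4 = 2; in the Coptic calendar a year is leap when year mod 4 = 3, so it is a common year.

no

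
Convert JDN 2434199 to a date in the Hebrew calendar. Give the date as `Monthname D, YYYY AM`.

Tammuz 12, 5712 AM

The Gregorian equivalent of JDN 2434199 is 5 July 1952.
In the Hebrew calendar that day is Tammuz 12, 5712 AM.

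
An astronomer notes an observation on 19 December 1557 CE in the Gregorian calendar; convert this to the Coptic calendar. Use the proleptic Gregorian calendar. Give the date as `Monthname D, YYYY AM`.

Koiak 13, 1274 AM

Julian Day Number of the source date = 2290095.
Converting JDN 2290095 to the Coptic calendar gives 13 Koiak 1274 AM.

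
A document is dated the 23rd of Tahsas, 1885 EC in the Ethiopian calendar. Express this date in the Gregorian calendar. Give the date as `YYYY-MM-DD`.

1892-12-31

Julian Day Number of the source date = 2412464.
Converting JDN 2412464 to the Gregorian calendar gives 31 December 1892 CE.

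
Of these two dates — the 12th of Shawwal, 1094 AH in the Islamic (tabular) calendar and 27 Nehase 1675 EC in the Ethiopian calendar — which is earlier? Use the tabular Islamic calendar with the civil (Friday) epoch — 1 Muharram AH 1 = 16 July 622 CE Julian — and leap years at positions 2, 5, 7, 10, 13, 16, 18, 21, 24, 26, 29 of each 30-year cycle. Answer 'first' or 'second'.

second

The two dates have Julian Day Numbers 2336040 and 2336005 respectively.
Since 2336005 < 2336040, the second date comes first.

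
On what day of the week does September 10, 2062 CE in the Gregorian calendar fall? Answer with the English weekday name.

Sunday

Since JDN mod 7 = 6 (0 = Monday), the day is Sunday.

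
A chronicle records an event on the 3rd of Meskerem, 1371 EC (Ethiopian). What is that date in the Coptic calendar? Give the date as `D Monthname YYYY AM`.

3 Thout 1095 AM

The source date corresponds to 8 September 1378 in the proleptic Gregorian calendar (JDN 2224615).
That day falls on 3 Thout 1095 AM in the Coptic calendar.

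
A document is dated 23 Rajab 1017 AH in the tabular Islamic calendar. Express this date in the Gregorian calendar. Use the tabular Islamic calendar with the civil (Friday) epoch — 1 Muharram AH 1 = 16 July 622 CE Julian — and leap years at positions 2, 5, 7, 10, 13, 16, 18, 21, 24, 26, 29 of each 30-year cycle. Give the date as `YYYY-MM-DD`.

1608-11-02

Both dates share Julian Day Number 2308676; in the Gregorian calendar that is 2 November 1608 CE.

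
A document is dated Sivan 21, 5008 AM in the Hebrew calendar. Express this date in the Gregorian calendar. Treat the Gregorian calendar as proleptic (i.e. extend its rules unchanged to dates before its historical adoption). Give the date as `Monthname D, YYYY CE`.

June 20, 1248 CE

Both dates share Julian Day Number 2177054; in the Gregorian calendar that is 20 June 1248 CE.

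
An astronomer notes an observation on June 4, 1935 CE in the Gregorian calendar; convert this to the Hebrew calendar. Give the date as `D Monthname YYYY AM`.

3 Sivan 5695 AM

Julian Day Number of the source date = 2427958.
Converting JDN 2427958 to the Hebrew calendar gives 3 Sivan 5695 AM.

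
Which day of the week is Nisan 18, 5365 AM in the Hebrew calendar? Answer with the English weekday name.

Wednesday

This is JDN 2307370 (6 April 1605 Gregorian).
JDN 2307370 mod 7 = 2, and JDN 0 was a Monday, so this is a Wednesday.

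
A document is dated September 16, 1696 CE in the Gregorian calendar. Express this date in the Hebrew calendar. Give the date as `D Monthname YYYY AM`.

19 Elul 5456 AM

Julian Day Number of the source date = 2340771.
Converting JDN 2340771 to the Hebrew calendar gives 19 Elul 5456 AM.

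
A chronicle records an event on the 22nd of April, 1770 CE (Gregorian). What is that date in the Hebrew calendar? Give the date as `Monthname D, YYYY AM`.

Both dates share Julian Day Number 2367651; in the Hebrew calendar that is 27 Nisan 5530 AM.

Nisan 27, 5530 AM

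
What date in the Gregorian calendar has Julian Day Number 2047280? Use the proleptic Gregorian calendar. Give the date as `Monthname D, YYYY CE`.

JDN 2451545 is 1 Jan 2000; 2047280 is −404265 days from there.

February 27, 893 CE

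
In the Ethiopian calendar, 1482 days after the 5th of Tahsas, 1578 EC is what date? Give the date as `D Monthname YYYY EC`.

26 Tahsas 1582 EC

JDN of the 5th of Tahsas, 1578 EC = 2300314.
2300314 + 1482 = 2301796.
JDN 2301796 in the Ethiopian calendar is 26 Tahsas 1582 EC.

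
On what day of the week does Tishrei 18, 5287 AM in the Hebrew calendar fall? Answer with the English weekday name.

Equivalently 5 October 1526 Gregorian, JDN 2278697.
Since JDN mod 7 = 1 (0 = Monday), the day is Tuesday.

Tuesday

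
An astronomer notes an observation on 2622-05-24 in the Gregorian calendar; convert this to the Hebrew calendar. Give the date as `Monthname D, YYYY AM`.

Iyar 21, 6382 AM

Julian Day Number of the source date = 2678869.
Converting JDN 2678869 to the Hebrew calendar gives 21 Iyar 6382 AM.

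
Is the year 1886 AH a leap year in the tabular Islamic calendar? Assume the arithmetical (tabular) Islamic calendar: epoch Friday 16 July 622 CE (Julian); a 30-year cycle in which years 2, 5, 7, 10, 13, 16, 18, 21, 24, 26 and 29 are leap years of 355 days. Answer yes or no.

Year 1886 AH is year 26 of its 30-year cycle; leap positions are 2, 5, 7, 10, 13, 16, 18, 21, 24, 26, 29, so it is a leap year (355 days).

yes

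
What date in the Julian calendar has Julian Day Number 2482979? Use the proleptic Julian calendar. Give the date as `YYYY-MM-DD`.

2086-01-10

The Gregorian equivalent of JDN 2482979 is 23 January 2086.
In the Julian calendar that day is 2086-01-10.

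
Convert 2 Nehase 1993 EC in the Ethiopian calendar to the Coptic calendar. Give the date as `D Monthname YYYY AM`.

2 Mesori 1717 AM

Both dates share Julian Day Number 2452130; in the Coptic calendar that is 2 Mesori 1717 AM.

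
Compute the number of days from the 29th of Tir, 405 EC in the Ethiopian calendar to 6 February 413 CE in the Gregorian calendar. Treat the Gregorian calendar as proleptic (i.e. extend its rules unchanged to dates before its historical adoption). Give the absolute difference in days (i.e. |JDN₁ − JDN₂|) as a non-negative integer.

First date → JDN 1871930; second date → JDN 1871942.
The interval is |1871930 − 1871942| = 12 days.

12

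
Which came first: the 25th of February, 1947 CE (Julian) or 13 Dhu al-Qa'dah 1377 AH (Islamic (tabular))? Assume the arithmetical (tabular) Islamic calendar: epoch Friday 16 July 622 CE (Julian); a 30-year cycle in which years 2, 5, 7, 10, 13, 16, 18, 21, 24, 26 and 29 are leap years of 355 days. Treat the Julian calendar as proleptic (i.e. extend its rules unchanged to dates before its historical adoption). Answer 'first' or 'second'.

First date → JDN 2432255; second date → JDN 2436356.
JDN 2432255 < JDN 2436356, so the first date is earlier.

first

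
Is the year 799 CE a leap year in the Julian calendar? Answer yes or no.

no

799 mod 4 = 3, so it is a common year in the Julian calendar.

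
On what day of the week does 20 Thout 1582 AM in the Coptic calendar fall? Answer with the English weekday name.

Friday

In the Gregorian calendar this is 29 September 1865 (JDN 2402509).
2402509 ≡ 4 (mod 7); counting from Monday = 0 gives Friday.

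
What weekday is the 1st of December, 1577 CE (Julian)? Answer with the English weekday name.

Sunday

Equivalently 11 December 1577 Gregorian, JDN 2297392.
JDN 2297392 mod 7 = 6, and JDN 0 was a Monday, so this is a Sunday.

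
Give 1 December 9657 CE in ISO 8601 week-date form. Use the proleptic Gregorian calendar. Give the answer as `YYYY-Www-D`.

9657-W48-6

The weekday is Saturday (ISO weekday 6).
That Saturday belongs to ISO week 48 of ISO year 9657.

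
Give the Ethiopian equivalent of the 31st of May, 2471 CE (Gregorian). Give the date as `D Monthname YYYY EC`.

20 Ginbot 2463 EC

Both dates share Julian Day Number 2623725; in the Ethiopian calendar that is 20 Ginbot 2463 EC.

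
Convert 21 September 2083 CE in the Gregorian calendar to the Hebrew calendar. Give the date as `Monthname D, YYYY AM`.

Both dates share Julian Day Number 2482124; in the Hebrew calendar that is 9 Tishrei 5844 AM.

Tishrei 9, 5844 AM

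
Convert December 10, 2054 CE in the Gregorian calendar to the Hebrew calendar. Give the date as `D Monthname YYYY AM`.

Both dates share Julian Day Number 2471612; in the Hebrew calendar that is 9 Kislev 5815 AM.

9 Kislev 5815 AM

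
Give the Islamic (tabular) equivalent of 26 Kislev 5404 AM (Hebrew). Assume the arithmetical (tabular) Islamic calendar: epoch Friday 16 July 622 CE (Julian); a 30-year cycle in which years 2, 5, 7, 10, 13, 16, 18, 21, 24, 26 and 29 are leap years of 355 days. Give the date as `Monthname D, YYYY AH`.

Julian Day Number of the source date = 2321494.
Converting JDN 2321494 to the tabular Islamic calendar gives 25 Ramadan 1053 AH.

Ramadan 25, 1053 AH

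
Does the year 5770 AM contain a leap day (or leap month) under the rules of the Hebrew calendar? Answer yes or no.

Hebrew year 5770 is year 13 of its 19-year Metonic cycle; leap years are at positions 3, 6, 8, 11, 14, 17, 19, so it is a common year (12 months).

no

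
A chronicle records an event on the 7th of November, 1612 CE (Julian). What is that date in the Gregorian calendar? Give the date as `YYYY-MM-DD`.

The Julian–Gregorian offset here is 10 days (Julian trailing).
7 November 1612 Julian + 10 days → 17 November 1612 Gregorian.

1612-11-17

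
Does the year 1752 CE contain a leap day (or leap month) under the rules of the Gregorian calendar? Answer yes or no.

yes

1752 is divisible by 4 and not by 100, so it is a leap year.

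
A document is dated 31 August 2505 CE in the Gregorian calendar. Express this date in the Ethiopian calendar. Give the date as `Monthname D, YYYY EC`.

Nehase 21, 2497 EC

Both dates share Julian Day Number 2636235; in the Ethiopian calendar that is 21 Nehase 2497 EC.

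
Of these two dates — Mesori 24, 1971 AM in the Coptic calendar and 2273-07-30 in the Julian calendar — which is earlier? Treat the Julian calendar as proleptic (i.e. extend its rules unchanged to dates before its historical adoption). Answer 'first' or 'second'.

First date → JDN 2544925; second date → JDN 2551482.
JDN 2544925 < JDN 2551482, so the first date is earlier.

first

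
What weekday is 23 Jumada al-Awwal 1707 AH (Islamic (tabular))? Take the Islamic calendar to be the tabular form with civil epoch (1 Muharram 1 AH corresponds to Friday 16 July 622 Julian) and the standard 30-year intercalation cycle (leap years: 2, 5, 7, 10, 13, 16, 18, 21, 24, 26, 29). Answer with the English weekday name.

Sunday

This is JDN 2553130 (17 February 2278 Gregorian).
JDN 2553130 mod 7 = 6, and JDN 0 was a Monday, so this is a Sunday.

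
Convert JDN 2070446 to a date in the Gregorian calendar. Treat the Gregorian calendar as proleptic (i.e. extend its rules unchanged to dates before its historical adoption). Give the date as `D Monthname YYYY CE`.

2 August 956 CE

Counting from JDN 2299161 = 15 Oct 1582 gives an offset of -228715 days.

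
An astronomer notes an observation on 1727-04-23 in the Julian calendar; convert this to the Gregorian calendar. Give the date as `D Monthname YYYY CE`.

At this point the Julian calendar is 11 days behind the Gregorian.
23 April 1727 Julian + 11 days → 4 May 1727 Gregorian.

4 May 1727 CE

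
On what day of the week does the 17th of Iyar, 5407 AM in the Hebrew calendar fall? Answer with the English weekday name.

Wednesday

Equivalently 22 May 1647 Gregorian, JDN 2322756.
JDN 2322756 mod 7 = 2, and JDN 0 was a Monday, so this is a Wednesday.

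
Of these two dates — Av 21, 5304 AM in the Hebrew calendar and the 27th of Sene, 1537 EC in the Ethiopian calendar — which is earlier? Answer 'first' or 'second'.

first

Converting both to JDN: 2285226 vs 2285541; the smaller is the first.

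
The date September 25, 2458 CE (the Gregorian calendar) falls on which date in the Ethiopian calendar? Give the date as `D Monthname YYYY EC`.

Julian Day Number of the source date = 2619094.
Converting JDN 2619094 to the Ethiopian calendar gives 12 Meskerem 2451 EC.

12 Meskerem 2451 EC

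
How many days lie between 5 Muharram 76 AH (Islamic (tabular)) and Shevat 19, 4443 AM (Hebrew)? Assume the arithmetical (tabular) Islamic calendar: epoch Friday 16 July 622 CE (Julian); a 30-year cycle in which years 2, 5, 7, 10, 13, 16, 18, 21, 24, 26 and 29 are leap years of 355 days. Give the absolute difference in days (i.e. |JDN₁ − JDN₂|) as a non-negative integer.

4475

JDN of the first date = 1975021.
JDN of the second date = 1970546.
|1970546 − 1975021| = 4475.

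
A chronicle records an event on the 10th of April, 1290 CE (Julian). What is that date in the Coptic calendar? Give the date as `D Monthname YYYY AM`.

15 Parmouti 1006 AM

Both dates share Julian Day Number 2192330; in the Coptic calendar that is 15 Parmouti 1006 AM.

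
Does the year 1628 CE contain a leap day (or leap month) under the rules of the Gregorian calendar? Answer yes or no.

yes

1628 is divisible by 4 and not by 100, so it is a leap year.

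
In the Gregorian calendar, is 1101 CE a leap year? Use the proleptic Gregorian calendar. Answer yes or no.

1101 is not divisible by 4, so it is a common year.

no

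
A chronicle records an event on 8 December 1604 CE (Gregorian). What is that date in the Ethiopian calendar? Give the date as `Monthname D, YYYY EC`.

Julian Day Number of the source date = 2307251.
Converting JDN 2307251 to the Ethiopian calendar gives 2 Tahsas 1597 EC.

Tahsas 2, 1597 EC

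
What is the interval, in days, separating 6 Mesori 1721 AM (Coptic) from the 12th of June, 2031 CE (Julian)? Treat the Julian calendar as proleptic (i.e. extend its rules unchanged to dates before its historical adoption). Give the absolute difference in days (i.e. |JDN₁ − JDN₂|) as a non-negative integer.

9448

First date → JDN 2453595; second date → JDN 2463043.
The interval is |2453595 − 2463043| = 9448 days.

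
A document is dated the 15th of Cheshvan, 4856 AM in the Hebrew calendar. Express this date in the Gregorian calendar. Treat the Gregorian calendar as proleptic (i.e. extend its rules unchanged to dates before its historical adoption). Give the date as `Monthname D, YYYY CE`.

Both dates share Julian Day Number 2121296; in the Gregorian calendar that is 23 October 1095 CE.

October 23, 1095 CE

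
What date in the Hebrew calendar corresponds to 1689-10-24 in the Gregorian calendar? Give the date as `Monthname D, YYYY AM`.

Both dates share Julian Day Number 2338252; in the Hebrew calendar that is 10 Cheshvan 5450 AM.

Cheshvan 10, 5450 AM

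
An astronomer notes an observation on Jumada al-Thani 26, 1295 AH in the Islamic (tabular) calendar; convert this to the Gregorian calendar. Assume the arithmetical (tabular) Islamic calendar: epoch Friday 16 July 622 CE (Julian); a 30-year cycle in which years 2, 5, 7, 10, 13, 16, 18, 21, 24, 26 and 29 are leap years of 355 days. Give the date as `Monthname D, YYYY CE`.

Both dates share Julian Day Number 2407163; in the Gregorian calendar that is 27 June 1878 CE.

June 27, 1878 CE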